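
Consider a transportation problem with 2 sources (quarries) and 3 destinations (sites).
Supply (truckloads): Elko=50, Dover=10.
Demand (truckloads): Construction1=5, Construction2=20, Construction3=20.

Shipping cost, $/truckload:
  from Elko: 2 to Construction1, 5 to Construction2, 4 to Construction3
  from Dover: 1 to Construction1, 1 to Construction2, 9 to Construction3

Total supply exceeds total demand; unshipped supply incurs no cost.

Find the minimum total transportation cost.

150

One minimum-cost allocation:
  Elko–Construction1: 5 × $2 = $10
  Elko–Construction2: 10 × $5 = $50
  Elko–Construction3: 20 × $4 = $80
  Dover–Construction2: 10 × $1 = $10
Total = 10 + 50 + 80 + 10 = $150.
(Supply check: Elko ships 35; Dover ships 10.)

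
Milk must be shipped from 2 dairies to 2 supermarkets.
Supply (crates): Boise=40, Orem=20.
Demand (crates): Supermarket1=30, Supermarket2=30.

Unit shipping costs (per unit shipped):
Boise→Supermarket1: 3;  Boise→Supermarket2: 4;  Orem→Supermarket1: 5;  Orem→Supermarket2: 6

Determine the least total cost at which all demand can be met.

250

One minimum-cost allocation:
  Boise→Supermarket1: 10 × 3 = 30
  Boise→Supermarket2: 30 × 4 = 120
  Orem→Supermarket1: 20 × 5 = 100
Total = 30 + 120 + 100 = 250.
(Supply check: Boise ships 40; Orem ships 20.)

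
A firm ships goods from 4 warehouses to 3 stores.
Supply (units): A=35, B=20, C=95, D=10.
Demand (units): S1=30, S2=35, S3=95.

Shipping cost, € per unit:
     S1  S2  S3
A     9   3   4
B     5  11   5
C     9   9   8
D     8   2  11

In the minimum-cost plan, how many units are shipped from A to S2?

Solving gives:
  A→S2: 25 units
  A→S3: 10 units
  B→S1: 20 units
  C→S1: 10 units
  C→S3: 85 units
  D→S2: 10 units
Total cost = €1005.
So A→S2 carries 25 units.

25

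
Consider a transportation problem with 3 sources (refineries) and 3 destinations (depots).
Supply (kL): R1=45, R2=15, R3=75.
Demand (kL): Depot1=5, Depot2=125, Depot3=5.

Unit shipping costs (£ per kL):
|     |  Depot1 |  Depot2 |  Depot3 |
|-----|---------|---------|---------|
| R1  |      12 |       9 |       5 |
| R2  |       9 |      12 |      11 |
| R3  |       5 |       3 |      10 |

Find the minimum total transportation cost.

An optimal shipping plan:
  R1→Depot2: 40 kL
  R1→Depot3: 5 kL
  R2→Depot1: 5 kL
  R2→Depot2: 10 kL
  R3→Depot2: 75 kL
Total cost = £775.
(Supply check: R1 ships 45; R2 ships 15; R3 ships 75.)

775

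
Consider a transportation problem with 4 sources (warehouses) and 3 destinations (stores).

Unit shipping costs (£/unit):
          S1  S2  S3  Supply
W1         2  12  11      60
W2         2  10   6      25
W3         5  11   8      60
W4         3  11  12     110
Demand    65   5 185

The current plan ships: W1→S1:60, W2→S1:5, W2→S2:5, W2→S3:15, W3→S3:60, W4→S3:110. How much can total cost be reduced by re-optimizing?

Current plan cost = 60·2 + 5·2 + 5·10 + 15·6 + 60·8 + 110·12 = £2070.
Optimal plan:
  W1->S1: 60 × £2 = £120
  W2->S3: 25 × £6 = £150
  W3->S3: 60 × £8 = £480
  W4->S1: 5 × £3 = £15
  W4->S2: 5 × £11 = £55
  W4->S3: 100 × £12 = £1200
Optimal cost = £2020.
Saving = 2070 − 2020 = £50.

50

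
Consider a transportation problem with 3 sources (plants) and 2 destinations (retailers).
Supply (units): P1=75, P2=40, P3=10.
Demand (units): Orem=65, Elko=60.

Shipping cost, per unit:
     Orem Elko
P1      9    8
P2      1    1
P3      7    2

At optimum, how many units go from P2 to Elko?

0

Optimal shipments:
  P1–Orem: 25 × 9 = 225
  P1–Elko: 50 × 8 = 400
  P2–Orem: 40 × 1 = 40
  P3–Elko: 10 × 2 = 20
Total cost = 685.
The route P2→Elko is not used.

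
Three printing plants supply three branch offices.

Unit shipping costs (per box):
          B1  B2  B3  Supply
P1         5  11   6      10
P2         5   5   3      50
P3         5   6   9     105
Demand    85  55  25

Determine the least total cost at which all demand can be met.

805

A cheapest plan:
  P1→B1: 10 × 5 = 50
  P2→B2: 25 × 5 = 125
  P2→B3: 25 × 3 = 75
  P3→B1: 75 × 5 = 375
  P3→B2: 30 × 6 = 180
Total = 50 + 125 + 75 + 375 + 180 = 805.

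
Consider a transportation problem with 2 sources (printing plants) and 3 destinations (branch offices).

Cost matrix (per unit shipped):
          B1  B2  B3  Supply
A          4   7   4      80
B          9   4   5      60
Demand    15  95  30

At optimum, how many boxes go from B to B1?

0

Solving gives:
  A to B1: 15 × 4 = 60
  A to B2: 35 × 7 = 245
  A to B3: 30 × 4 = 120
  B to B2: 60 × 4 = 240
Total cost = 665.
The route B→B1 is not used.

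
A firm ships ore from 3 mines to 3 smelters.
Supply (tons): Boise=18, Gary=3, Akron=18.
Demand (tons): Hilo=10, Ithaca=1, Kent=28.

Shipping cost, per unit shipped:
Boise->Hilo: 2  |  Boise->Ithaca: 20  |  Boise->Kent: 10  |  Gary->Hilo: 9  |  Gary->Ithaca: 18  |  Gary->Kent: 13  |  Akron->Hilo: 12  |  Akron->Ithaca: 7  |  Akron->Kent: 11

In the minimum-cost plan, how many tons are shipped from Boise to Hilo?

10

The minimum-cost plan:
  Boise to Hilo: 10 × 2 = 20
  Boise to Kent: 8 × 10 = 80
  Gary to Kent: 3 × 13 = 39
  Akron to Ithaca: 1 × 7 = 7
  Akron to Kent: 17 × 11 = 187
Total cost = 333.
So Boise→Hilo carries 10 tons.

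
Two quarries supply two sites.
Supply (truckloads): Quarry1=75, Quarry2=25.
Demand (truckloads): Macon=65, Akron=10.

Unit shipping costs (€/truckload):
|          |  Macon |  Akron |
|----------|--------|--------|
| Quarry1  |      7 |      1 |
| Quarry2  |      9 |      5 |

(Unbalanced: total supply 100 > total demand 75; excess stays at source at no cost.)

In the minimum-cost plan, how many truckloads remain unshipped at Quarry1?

An optimal plan:
  Quarry1->Macon: 65 × €7 = €455
  Quarry1->Akron: 10 × €1 = €10
Total cost = €465.
Quarry1 ships 75 of its 75, leaving 0.

0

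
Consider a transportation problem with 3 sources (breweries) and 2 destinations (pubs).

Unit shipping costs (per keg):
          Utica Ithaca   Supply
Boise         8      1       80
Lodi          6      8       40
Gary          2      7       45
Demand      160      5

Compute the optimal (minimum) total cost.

935

An optimal shipping plan:
  Boise to Utica: 75 kegs
  Boise to Ithaca: 5 kegs
  Lodi to Utica: 40 kegs
  Gary to Utica: 45 kegs
Total cost = 935.
(Supply check: Boise ships 80; Lodi ships 40; Gary ships 45.)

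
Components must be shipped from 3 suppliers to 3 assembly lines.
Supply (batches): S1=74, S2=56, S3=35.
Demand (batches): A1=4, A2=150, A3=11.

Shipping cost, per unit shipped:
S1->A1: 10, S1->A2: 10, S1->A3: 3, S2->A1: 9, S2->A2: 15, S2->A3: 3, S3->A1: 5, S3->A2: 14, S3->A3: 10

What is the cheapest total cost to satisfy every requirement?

1902

Optimal allocation:
  S1→A2: 74 × 10 = 740
  S2→A2: 45 × 15 = 675
  S2→A3: 11 × 3 = 33
  S3→A1: 4 × 5 = 20
  S3→A2: 31 × 14 = 434
Total = 740 + 675 + 33 + 20 + 434 = 1902.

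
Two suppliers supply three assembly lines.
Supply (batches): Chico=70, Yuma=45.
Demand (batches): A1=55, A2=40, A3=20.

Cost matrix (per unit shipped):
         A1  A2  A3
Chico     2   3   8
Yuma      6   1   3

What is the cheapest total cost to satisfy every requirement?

240

An optimal shipping plan:
  Chico to A1: 55 × 2 = 110
  Chico to A2: 15 × 3 = 45
  Yuma to A2: 25 × 1 = 25
  Yuma to A3: 20 × 3 = 60
Total = 110 + 45 + 25 + 60 = 240.
(Supply check: Chico ships 70; Yuma ships 45.)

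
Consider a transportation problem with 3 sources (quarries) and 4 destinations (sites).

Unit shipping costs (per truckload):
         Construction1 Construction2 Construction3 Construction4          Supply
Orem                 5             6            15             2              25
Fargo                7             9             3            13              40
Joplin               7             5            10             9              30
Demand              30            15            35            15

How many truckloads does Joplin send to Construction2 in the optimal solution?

Optimal shipments:
  Orem to Construction1: 10 × 5 = 50
  Orem to Construction4: 15 × 2 = 30
  Fargo to Construction1: 5 × 7 = 35
  Fargo to Construction3: 35 × 3 = 105
  Joplin to Construction1: 15 × 7 = 105
  Joplin to Construction2: 15 × 5 = 75
Total cost = 400.
So Joplin→Construction2 carries 15 truckloads.

15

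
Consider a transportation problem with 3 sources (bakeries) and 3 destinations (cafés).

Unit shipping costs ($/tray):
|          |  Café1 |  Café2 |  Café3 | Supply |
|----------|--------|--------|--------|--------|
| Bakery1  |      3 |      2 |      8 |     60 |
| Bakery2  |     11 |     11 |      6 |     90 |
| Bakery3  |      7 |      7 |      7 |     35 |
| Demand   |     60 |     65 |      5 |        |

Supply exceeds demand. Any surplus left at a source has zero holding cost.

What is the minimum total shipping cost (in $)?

725

One minimum-cost allocation:
  Bakery1->Café2: 60 × $2 = $120
  Bakery2->Café1: 25 × $11 = $275
  Bakery2->Café2: 5 × $11 = $55
  Bakery2->Café3: 5 × $6 = $30
  Bakery3->Café1: 35 × $7 = $245
Total = 120 + 275 + 55 + 30 + 245 = $725.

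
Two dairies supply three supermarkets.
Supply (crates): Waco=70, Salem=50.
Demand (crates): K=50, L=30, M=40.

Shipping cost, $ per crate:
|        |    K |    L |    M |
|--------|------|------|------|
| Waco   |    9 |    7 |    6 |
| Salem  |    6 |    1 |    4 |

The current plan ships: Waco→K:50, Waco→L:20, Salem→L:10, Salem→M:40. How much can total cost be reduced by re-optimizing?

Current plan cost = 50·9 + 20·7 + 10·1 + 40·4 = $760.
Optimal plan:
  Waco→K: 30 × $9 = $270
  Waco→M: 40 × $6 = $240
  Salem→K: 20 × $6 = $120
  Salem→L: 30 × $1 = $30
Optimal cost = $660.
Saving = 760 − 660 = $100.

100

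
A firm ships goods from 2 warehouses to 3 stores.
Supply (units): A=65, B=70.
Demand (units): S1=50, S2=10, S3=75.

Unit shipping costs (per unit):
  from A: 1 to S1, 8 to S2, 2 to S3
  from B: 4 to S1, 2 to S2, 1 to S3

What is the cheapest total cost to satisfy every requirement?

160

Optimal allocation:
  A to S1: 50 × 1 = 50
  A to S3: 15 × 2 = 30
  B to S2: 10 × 2 = 20
  B to S3: 60 × 1 = 60
Total = 50 + 30 + 20 + 60 = 160.
(Supply check: A ships 65; B ships 70.)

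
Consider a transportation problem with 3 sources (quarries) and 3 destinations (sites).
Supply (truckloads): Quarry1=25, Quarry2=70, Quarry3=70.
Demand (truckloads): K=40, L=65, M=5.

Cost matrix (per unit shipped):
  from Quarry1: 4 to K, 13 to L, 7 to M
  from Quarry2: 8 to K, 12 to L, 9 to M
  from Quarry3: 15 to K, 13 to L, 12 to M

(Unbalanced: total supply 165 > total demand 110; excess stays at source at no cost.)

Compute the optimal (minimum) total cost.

Optimal allocation:
  Quarry1 to K: 25 truckloads
  Quarry2 to K: 15 truckloads
  Quarry2 to L: 50 truckloads
  Quarry2 to M: 5 truckloads
  Quarry3 to L: 15 truckloads
Total cost = 1060.
(Supply check: Quarry1 ships 25; Quarry2 ships 70; Quarry3 ships 15.)

1060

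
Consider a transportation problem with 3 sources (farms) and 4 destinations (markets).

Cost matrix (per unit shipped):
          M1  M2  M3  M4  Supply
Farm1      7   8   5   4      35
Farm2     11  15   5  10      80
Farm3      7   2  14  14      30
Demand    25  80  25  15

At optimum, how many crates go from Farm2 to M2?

15

The minimum-cost plan:
  Farm1–M2: 35 crates
  Farm2–M1: 25 crates
  Farm2–M2: 15 crates
  Farm2–M3: 25 crates
  Farm2–M4: 15 crates
  Farm3–M2: 30 crates
Total cost = 1115.
So Farm2→M2 carries 15 crates.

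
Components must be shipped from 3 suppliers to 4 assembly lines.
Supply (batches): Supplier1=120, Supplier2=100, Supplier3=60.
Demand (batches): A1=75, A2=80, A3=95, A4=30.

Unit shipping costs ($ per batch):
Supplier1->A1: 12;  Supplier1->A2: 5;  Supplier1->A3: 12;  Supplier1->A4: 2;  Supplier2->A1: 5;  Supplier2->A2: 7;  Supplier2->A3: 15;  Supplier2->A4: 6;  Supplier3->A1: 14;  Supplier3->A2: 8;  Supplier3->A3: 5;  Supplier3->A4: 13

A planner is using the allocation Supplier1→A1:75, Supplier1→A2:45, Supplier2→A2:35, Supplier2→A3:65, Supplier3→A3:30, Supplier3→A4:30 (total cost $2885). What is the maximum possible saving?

Current plan cost = 75·12 + 45·5 + 35·7 + 65·15 + 30·5 + 30·13 = $2885.
Optimal plan:
  Supplier1→A2: 55 × $5 = $275
  Supplier1→A3: 35 × $12 = $420
  Supplier1→A4: 30 × $2 = $60
  Supplier2→A1: 75 × $5 = $375
  Supplier2→A2: 25 × $7 = $175
  Supplier3→A3: 60 × $5 = $300
Optimal cost = $1605.
Saving = 2885 − 1605 = $1280.

1280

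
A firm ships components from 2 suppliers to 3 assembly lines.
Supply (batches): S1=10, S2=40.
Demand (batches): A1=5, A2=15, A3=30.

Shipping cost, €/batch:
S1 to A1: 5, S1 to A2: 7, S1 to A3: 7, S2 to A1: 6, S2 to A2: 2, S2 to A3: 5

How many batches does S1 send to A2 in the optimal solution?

Solving gives:
  S1–A1: 5 batches
  S1–A3: 5 batches
  S2–A2: 15 batches
  S2–A3: 25 batches
Total cost = €215.
The route S1→A2 is not used.

0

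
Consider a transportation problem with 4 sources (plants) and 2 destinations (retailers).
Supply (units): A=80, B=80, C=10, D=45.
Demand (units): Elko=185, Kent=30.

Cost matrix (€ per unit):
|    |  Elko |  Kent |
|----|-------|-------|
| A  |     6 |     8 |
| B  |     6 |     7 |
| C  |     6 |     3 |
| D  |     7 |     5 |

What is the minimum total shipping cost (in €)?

An optimal shipping plan:
  A to Elko: 80 units
  B to Elko: 80 units
  C to Kent: 10 units
  D to Elko: 25 units
  D to Kent: 20 units
Total cost = €1265.

1265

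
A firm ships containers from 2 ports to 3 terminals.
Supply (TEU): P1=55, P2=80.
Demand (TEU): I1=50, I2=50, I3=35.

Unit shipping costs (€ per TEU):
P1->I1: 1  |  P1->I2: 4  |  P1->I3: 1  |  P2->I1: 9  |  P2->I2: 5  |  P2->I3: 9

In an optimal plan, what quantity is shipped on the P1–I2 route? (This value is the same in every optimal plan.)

0

The minimum-cost plan:
  P1→I1: 50 × €1 = €50
  P1→I3: 5 × €1 = €5
  P2→I2: 50 × €5 = €250
  P2→I3: 30 × €9 = €270
Total cost = €575.
The route P1→I2 is not used.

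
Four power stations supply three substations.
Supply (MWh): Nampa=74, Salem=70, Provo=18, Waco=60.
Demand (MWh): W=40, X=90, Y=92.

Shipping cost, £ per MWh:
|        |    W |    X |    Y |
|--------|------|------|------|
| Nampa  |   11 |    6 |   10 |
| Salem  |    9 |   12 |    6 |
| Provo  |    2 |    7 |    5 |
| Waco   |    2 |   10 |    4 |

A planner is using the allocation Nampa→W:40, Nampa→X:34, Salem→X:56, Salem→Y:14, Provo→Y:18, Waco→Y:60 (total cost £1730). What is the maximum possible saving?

586

Current plan cost = 40·11 + 34·6 + 56·12 + 14·6 + 18·5 + 60·4 = £1730.
Optimal plan:
  Nampa to X: 74 MWh
  Salem to Y: 70 MWh
  Provo to W: 2 MWh
  Provo to X: 16 MWh
  Waco to W: 38 MWh
  Waco to Y: 22 MWh
Optimal cost = £1144.
Saving = 1730 − 1144 = £586.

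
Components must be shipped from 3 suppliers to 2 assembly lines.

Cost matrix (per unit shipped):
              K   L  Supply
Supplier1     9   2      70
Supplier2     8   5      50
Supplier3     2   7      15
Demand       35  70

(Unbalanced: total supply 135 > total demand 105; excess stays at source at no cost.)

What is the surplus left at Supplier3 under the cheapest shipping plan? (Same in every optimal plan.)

Minimum-cost shipments:
  Supplier1 to L: 70 × 2 = 140
  Supplier2 to K: 20 × 8 = 160
  Supplier3 to K: 15 × 2 = 30
Total cost = 330.
Supplier3 ships 15 of its 15, leaving 0.

0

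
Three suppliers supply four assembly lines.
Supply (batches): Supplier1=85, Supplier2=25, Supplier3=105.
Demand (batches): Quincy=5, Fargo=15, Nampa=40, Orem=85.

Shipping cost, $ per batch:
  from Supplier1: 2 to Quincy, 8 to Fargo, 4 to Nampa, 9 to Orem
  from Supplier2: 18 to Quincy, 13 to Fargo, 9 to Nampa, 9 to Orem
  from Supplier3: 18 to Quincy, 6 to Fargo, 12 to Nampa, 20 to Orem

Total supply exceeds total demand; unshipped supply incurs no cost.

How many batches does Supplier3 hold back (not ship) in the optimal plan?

Minimum-cost shipments:
  Supplier1–Quincy: 5 × $2 = $10
  Supplier1–Nampa: 20 × $4 = $80
  Supplier1–Orem: 60 × $9 = $540
  Supplier2–Orem: 25 × $9 = $225
  Supplier3–Fargo: 15 × $6 = $90
  Supplier3–Nampa: 20 × $12 = $240
Total cost = $1185.
Supplier3 ships 35 of its 105, leaving 70.

70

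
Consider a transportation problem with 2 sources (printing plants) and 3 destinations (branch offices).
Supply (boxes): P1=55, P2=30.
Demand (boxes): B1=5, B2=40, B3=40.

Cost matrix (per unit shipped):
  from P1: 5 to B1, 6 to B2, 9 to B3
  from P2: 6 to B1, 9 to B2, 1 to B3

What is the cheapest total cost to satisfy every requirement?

One minimum-cost allocation:
  P1->B1: 5 × 5 = 25
  P1->B2: 40 × 6 = 240
  P1->B3: 10 × 9 = 90
  P2->B3: 30 × 1 = 30
Total = 25 + 240 + 90 + 30 = 385.
(Supply check: P1 ships 55; P2 ships 30.)

385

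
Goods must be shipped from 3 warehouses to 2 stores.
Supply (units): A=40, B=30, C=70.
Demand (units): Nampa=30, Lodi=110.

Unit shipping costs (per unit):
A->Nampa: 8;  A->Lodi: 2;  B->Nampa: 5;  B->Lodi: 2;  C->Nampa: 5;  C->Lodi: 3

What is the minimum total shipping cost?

410

A cheapest plan:
  A→Lodi: 40 units
  B→Lodi: 30 units
  C→Nampa: 30 units
  C→Lodi: 40 units
Total cost = 410.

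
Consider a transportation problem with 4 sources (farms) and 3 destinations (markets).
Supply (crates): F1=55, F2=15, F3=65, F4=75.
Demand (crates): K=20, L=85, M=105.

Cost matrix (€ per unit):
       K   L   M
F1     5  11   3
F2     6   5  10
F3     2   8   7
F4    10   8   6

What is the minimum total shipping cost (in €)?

1140

Optimal allocation:
  F1 to M: 55 crates
  F2 to L: 15 crates
  F3 to K: 20 crates
  F3 to L: 45 crates
  F4 to L: 25 crates
  F4 to M: 50 crates
Total cost = €1140.
(Supply check: F1 ships 55; F2 ships 15; F3 ships 65; F4 ships 75.)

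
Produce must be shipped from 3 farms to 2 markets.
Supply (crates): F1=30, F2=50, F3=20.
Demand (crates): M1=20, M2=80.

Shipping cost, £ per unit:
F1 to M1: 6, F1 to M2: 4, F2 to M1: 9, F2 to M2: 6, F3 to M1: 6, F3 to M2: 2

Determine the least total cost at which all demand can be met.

500

An optimal shipping plan:
  F1->M1: 20 × £6 = £120
  F1->M2: 10 × £4 = £40
  F2->M2: 50 × £6 = £300
  F3->M2: 20 × £2 = £40
Total = 120 + 40 + 300 + 40 = £500.
(Supply check: F1 ships 30; F2 ships 50; F3 ships 20.)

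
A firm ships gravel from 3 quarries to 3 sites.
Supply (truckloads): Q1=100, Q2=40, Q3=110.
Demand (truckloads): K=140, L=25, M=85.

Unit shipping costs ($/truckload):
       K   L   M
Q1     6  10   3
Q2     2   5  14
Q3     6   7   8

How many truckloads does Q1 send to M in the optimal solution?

Solving gives:
  Q1->K: 15 × $6 = $90
  Q1->M: 85 × $3 = $255
  Q2->K: 40 × $2 = $80
  Q3->K: 85 × $6 = $510
  Q3->L: 25 × $7 = $175
Total cost = $1110.
So Q1→M carries 85 truckloads.

85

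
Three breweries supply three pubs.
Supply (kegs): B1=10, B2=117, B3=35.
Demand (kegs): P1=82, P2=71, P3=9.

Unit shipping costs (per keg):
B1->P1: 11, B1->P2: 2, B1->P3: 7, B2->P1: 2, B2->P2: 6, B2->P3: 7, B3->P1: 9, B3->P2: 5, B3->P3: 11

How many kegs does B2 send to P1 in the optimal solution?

82

Optimal shipments:
  B1->P2: 10 × 2 = 20
  B2->P1: 82 × 2 = 164
  B2->P2: 26 × 6 = 156
  B2->P3: 9 × 7 = 63
  B3->P2: 35 × 5 = 175
Total cost = 578.
So B2→P1 carries 82 kegs.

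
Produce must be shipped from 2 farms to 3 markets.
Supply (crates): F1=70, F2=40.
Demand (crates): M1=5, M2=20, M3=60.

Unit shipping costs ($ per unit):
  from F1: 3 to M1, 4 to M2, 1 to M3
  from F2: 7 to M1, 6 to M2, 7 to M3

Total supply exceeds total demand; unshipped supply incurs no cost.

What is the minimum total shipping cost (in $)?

185

An optimal shipping plan:
  F1→M1: 5 × $3 = $15
  F1→M2: 5 × $4 = $20
  F1→M3: 60 × $1 = $60
  F2→M2: 15 × $6 = $90
Total = 15 + 20 + 60 + 90 = $185.
(Supply check: F1 ships 70; F2 ships 15.)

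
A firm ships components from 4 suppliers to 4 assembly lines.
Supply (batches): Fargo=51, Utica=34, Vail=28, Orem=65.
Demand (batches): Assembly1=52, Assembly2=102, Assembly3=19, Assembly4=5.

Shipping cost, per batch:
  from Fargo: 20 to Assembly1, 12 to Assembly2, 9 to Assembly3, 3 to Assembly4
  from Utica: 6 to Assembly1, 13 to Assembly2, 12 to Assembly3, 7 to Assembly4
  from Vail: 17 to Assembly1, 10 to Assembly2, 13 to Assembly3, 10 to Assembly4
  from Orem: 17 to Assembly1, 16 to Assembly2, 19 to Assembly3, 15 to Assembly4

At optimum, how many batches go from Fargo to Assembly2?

27

Optimal shipments:
  Fargo->Assembly2: 27 batches
  Fargo->Assembly3: 19 batches
  Fargo->Assembly4: 5 batches
  Utica->Assembly1: 34 batches
  Vail->Assembly2: 28 batches
  Orem->Assembly1: 18 batches
  Orem->Assembly2: 47 batches
Total cost = 2052.
So Fargo→Assembly2 carries 27 batches.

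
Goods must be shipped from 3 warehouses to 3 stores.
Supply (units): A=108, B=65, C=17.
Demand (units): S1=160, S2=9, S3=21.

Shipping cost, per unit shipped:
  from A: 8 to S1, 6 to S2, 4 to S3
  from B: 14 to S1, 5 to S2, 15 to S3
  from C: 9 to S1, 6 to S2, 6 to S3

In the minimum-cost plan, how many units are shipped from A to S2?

Optimal shipments:
  A–S1: 87 × 8 = 696
  A–S3: 21 × 4 = 84
  B–S1: 56 × 14 = 784
  B–S2: 9 × 5 = 45
  C–S1: 17 × 9 = 153
Total cost = 1762.
The route A→S2 is not used.

0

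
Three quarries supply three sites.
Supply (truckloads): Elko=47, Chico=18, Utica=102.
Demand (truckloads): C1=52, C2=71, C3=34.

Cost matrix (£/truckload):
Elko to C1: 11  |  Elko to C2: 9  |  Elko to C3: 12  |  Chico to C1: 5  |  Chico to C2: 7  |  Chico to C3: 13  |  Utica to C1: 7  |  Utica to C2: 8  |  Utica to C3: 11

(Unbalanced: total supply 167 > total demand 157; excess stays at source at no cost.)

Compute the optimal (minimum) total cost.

1307

A cheapest plan:
  Elko to C2: 37 truckloads
  Chico to C1: 18 truckloads
  Utica to C1: 34 truckloads
  Utica to C2: 34 truckloads
  Utica to C3: 34 truckloads
Total cost = £1307.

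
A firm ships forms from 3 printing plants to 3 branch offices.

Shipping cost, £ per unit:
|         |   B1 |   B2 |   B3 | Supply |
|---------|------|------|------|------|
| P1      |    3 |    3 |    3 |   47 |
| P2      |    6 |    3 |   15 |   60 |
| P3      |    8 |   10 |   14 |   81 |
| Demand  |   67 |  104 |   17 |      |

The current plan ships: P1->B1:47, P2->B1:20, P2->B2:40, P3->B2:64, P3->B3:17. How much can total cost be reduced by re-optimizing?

262

Current plan cost = 47·3 + 20·6 + 40·3 + 64·10 + 17·14 = £1259.
Optimal plan:
  P1 to B2: 30 × £3 = £90
  P1 to B3: 17 × £3 = £51
  P2 to B2: 60 × £3 = £180
  P3 to B1: 67 × £8 = £536
  P3 to B2: 14 × £10 = £140
Optimal cost = £997.
Saving = 1259 − 997 = £262.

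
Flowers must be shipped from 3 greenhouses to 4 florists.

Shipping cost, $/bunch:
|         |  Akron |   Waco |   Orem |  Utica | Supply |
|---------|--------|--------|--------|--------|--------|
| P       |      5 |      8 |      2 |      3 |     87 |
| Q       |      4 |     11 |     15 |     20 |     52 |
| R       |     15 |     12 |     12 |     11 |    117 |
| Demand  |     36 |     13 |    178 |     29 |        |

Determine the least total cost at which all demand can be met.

1881

A cheapest plan:
  P->Orem: 87 × $2 = $174
  Q->Akron: 36 × $4 = $144
  Q->Waco: 13 × $11 = $143
  Q->Orem: 3 × $15 = $45
  R->Orem: 88 × $12 = $1056
  R->Utica: 29 × $11 = $319
Total = 174 + 144 + 143 + 45 + 1056 + 319 = $1881.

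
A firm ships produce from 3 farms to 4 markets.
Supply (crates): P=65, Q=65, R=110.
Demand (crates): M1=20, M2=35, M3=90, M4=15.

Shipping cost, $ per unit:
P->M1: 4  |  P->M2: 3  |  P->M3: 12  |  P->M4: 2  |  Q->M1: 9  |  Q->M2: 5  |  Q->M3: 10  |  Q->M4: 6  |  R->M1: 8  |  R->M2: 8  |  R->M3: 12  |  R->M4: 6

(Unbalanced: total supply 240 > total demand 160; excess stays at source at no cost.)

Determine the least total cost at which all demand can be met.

A cheapest plan:
  P–M1: 20 × $4 = $80
  P–M2: 30 × $3 = $90
  P–M4: 15 × $2 = $30
  Q–M2: 5 × $5 = $25
  Q–M3: 60 × $10 = $600
  R–M3: 30 × $12 = $360
Total = 80 + 90 + 30 + 25 + 600 + 360 = $1185.

1185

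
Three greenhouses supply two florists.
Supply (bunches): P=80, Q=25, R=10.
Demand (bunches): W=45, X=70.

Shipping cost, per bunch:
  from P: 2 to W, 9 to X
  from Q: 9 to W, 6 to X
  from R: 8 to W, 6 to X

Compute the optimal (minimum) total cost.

615

An optimal shipping plan:
  P to W: 45 × 2 = 90
  P to X: 35 × 9 = 315
  Q to X: 25 × 6 = 150
  R to X: 10 × 6 = 60
Total = 90 + 315 + 150 + 60 = 615.
(Supply check: P ships 80; Q ships 25; R ships 10.)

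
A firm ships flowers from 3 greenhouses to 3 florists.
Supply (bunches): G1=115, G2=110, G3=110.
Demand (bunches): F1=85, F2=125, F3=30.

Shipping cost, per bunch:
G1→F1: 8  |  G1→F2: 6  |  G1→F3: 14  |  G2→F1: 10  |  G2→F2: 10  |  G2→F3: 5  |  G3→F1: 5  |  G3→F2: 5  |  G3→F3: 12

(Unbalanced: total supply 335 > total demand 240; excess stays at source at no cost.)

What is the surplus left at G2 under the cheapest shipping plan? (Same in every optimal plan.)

80

Minimum-cost shipments:
  G1 to F2: 100 × 6 = 600
  G2 to F3: 30 × 5 = 150
  G3 to F1: 85 × 5 = 425
  G3 to F2: 25 × 5 = 125
Total cost = 1300.
G2 ships 30 of its 110, leaving 80.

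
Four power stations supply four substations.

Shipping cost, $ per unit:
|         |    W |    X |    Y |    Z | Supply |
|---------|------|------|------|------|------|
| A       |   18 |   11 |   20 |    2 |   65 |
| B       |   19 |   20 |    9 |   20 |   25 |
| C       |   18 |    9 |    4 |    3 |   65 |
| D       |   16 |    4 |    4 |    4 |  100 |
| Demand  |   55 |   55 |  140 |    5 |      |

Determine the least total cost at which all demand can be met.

1940

One minimum-cost allocation:
  A->W: 55 MWh
  A->X: 5 MWh
  A->Z: 5 MWh
  B->Y: 25 MWh
  C->Y: 65 MWh
  D->X: 50 MWh
  D->Y: 50 MWh
Total cost = $1940.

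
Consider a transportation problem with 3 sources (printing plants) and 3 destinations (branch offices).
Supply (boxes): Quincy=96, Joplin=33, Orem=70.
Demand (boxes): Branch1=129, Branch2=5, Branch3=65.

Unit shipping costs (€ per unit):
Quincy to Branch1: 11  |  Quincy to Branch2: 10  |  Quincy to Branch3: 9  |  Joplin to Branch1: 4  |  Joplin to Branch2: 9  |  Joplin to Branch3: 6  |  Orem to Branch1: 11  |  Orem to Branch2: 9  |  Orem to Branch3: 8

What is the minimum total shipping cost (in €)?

1753

A cheapest plan:
  Quincy–Branch1: 96 × €11 = €1056
  Joplin–Branch1: 33 × €4 = €132
  Orem–Branch2: 5 × €9 = €45
  Orem–Branch3: 65 × €8 = €520
Total = 1056 + 132 + 45 + 520 = €1753.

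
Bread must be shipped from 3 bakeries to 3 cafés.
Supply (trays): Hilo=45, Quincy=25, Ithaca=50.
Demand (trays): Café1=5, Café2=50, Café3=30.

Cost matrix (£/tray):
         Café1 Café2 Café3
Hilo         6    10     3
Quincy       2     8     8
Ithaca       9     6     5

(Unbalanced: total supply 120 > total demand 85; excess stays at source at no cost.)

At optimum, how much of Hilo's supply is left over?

15

An optimal plan:
  Hilo–Café3: 30 × £3 = £90
  Quincy–Café1: 5 × £2 = £10
  Ithaca–Café2: 50 × £6 = £300
Total cost = £400.
Hilo ships 30 of its 45, leaving 15.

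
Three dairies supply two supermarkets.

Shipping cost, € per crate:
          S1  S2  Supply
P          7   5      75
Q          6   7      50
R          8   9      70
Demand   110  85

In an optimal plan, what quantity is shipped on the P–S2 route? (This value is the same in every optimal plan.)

75

Optimal shipments:
  P–S2: 75 × €5 = €375
  Q–S1: 50 × €6 = €300
  R–S1: 60 × €8 = €480
  R–S2: 10 × €9 = €90
Total cost = €1245.
So P→S2 carries 75 crates.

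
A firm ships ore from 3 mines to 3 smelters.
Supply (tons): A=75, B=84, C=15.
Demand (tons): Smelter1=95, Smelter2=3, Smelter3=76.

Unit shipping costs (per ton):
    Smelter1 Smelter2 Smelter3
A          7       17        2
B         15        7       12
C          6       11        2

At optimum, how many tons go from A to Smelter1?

The minimum-cost plan:
  A→Smelter3: 75 × 2 = 150
  B→Smelter1: 81 × 15 = 1215
  B→Smelter2: 3 × 7 = 21
  C→Smelter1: 14 × 6 = 84
  C→Smelter3: 1 × 2 = 2
Total cost = 1472.
The route A→Smelter1 is not used.

0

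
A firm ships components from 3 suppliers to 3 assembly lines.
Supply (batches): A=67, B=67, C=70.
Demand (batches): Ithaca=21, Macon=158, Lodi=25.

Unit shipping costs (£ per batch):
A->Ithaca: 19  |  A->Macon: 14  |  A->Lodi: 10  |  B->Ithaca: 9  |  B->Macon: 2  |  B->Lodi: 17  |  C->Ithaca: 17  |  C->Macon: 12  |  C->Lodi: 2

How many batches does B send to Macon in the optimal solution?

Solving gives:
  A–Macon: 67 × £14 = £938
  B–Macon: 67 × £2 = £134
  C–Ithaca: 21 × £17 = £357
  C–Macon: 24 × £12 = £288
  C–Lodi: 25 × £2 = £50
Total cost = £1767.
So B→Macon carries 67 batches.

67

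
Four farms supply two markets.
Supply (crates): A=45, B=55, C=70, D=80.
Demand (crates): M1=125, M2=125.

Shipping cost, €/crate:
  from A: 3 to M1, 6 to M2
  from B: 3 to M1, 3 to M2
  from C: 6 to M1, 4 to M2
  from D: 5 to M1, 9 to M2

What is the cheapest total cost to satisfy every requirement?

Optimal allocation:
  A–M1: 45 × €3 = €135
  B–M2: 55 × €3 = €165
  C–M2: 70 × €4 = €280
  D–M1: 80 × €5 = €400
Total = 135 + 165 + 280 + 400 = €980.
(Supply check: A ships 45; B ships 55; C ships 70; D ships 80.)

980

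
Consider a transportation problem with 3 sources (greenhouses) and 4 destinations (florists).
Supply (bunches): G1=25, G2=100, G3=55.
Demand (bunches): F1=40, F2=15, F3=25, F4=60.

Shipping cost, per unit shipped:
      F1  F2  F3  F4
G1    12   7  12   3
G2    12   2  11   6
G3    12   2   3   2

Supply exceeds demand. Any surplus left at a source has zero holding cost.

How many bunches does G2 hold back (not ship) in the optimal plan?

Minimum-cost shipments:
  G1 to F4: 25 × 3 = 75
  G2 to F1: 40 × 12 = 480
  G2 to F2: 15 × 2 = 30
  G2 to F4: 5 × 6 = 30
  G3 to F3: 25 × 3 = 75
  G3 to F4: 30 × 2 = 60
Total cost = 750.
G2 ships 60 of its 100, leaving 40.

40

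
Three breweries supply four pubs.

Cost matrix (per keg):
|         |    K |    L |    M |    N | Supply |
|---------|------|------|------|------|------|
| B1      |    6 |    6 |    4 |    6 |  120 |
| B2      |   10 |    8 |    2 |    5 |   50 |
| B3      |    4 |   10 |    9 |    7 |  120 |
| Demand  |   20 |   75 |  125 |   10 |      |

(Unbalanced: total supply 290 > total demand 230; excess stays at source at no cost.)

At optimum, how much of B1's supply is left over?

An optimal plan:
  B1 to L: 45 × 6 = 270
  B1 to M: 75 × 4 = 300
  B2 to M: 50 × 2 = 100
  B3 to K: 20 × 4 = 80
  B3 to L: 30 × 10 = 300
  B3 to N: 10 × 7 = 70
Total cost = 1120.
B1 ships 120 of its 120, leaving 0.

0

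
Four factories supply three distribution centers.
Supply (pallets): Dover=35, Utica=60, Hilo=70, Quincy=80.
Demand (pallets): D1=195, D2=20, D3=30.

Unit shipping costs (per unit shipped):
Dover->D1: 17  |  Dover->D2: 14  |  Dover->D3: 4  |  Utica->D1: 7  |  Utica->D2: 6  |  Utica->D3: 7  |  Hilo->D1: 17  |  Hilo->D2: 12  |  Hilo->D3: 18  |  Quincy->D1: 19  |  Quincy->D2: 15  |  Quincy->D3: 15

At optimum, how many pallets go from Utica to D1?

Solving gives:
  Dover to D1: 5 pallets
  Dover to D3: 30 pallets
  Utica to D1: 60 pallets
  Hilo to D1: 50 pallets
  Hilo to D2: 20 pallets
  Quincy to D1: 80 pallets
Total cost = 3235.
So Utica→D1 carries 60 pallets.

60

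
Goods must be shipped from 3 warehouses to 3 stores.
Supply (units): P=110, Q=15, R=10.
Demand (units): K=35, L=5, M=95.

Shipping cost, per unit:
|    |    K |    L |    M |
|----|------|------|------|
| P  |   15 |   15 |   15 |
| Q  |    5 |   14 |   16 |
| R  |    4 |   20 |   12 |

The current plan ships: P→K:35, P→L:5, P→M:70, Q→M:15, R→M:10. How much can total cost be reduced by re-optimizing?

245

Current plan cost = 35·15 + 5·15 + 70·15 + 15·16 + 10·12 = 2010.
Optimal plan:
  P→K: 10 units
  P→L: 5 units
  P→M: 95 units
  Q→K: 15 units
  R→K: 10 units
Optimal cost = 1765.
Saving = 2010 − 1765 = 245.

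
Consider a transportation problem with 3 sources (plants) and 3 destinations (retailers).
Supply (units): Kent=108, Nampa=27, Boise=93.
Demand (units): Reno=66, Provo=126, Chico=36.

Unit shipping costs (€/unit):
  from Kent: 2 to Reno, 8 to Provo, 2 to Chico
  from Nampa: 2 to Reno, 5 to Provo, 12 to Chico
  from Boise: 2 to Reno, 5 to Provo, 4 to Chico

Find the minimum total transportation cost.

852

A cheapest plan:
  Kent->Reno: 66 units
  Kent->Provo: 6 units
  Kent->Chico: 36 units
  Nampa->Provo: 27 units
  Boise->Provo: 93 units
Total cost = €852.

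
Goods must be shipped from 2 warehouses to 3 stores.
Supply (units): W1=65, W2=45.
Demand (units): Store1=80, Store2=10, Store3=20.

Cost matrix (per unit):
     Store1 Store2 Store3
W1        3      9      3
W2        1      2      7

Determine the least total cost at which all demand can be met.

250

Optimal allocation:
  W1→Store1: 45 × 3 = 135
  W1→Store3: 20 × 3 = 60
  W2→Store1: 35 × 1 = 35
  W2→Store2: 10 × 2 = 20
Total = 135 + 60 + 35 + 20 = 250.
(Supply check: W1 ships 65; W2 ships 45.)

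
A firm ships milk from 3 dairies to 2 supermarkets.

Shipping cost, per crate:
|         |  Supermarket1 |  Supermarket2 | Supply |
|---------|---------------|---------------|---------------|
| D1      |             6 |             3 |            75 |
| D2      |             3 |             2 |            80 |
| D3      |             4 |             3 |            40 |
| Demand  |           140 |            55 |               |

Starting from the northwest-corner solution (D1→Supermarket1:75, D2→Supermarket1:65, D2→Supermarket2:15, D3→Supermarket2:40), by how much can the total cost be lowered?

Current plan cost = 75·6 + 65·3 + 15·2 + 40·3 = 795.
Optimal plan:
  D1–Supermarket1: 20 × 6 = 120
  D1–Supermarket2: 55 × 3 = 165
  D2–Supermarket1: 80 × 3 = 240
  D3–Supermarket1: 40 × 4 = 160
Optimal cost = 685.
Saving = 795 − 685 = 110.

110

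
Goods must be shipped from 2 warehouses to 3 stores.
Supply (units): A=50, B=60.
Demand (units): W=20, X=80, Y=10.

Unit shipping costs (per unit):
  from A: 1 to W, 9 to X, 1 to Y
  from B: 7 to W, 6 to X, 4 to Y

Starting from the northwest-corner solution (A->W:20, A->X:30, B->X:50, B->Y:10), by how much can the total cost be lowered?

Current plan cost = 20·1 + 30·9 + 50·6 + 10·4 = 630.
Optimal plan:
  A to W: 20 units
  A to X: 20 units
  A to Y: 10 units
  B to X: 60 units
Optimal cost = 570.
Saving = 630 − 570 = 60.

60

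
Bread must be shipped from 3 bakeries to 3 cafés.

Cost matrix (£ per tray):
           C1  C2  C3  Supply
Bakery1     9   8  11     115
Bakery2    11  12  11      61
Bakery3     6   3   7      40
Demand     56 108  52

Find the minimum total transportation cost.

1758

One minimum-cost allocation:
  Bakery1–C1: 47 trays
  Bakery1–C2: 68 trays
  Bakery2–C1: 9 trays
  Bakery2–C3: 52 trays
  Bakery3–C2: 40 trays
Total cost = £1758.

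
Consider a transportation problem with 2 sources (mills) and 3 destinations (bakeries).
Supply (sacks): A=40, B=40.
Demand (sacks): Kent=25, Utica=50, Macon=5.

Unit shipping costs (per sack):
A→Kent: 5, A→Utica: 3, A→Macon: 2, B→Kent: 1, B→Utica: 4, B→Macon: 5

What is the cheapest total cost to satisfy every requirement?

One minimum-cost allocation:
  A->Utica: 35 × 3 = 105
  A->Macon: 5 × 2 = 10
  B->Kent: 25 × 1 = 25
  B->Utica: 15 × 4 = 60
Total = 105 + 10 + 25 + 60 = 200.

200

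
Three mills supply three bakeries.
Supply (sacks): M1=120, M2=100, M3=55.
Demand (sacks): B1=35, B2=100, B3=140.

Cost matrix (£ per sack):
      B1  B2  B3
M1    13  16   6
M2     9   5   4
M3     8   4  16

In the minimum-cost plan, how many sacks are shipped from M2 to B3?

Solving gives:
  M1 to B3: 120 × £6 = £720
  M2 to B1: 35 × £9 = £315
  M2 to B2: 45 × £5 = £225
  M2 to B3: 20 × £4 = £80
  M3 to B2: 55 × £4 = £220
Total cost = £1560.
So M2→B3 carries 20 sacks.

20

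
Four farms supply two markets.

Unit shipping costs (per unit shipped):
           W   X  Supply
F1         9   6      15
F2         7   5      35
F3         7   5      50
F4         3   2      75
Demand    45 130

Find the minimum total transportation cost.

710

An optimal shipping plan:
  F1–X: 15 × 6 = 90
  F2–X: 35 × 5 = 175
  F3–X: 50 × 5 = 250
  F4–W: 45 × 3 = 135
  F4–X: 30 × 2 = 60
Total = 90 + 175 + 250 + 135 + 60 = 710.
(Supply check: F1 ships 15; F2 ships 35; F3 ships 50; F4 ships 75.)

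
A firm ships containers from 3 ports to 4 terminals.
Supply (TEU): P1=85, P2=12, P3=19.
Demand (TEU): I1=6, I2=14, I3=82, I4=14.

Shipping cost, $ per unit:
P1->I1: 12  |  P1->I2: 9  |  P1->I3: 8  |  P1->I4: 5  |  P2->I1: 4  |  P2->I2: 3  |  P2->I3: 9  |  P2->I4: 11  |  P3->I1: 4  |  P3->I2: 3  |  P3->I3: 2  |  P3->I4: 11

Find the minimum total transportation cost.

726

Optimal allocation:
  P1->I2: 8 × $9 = $72
  P1->I3: 63 × $8 = $504
  P1->I4: 14 × $5 = $70
  P2->I1: 6 × $4 = $24
  P2->I2: 6 × $3 = $18
  P3->I3: 19 × $2 = $38
Total = 72 + 504 + 70 + 24 + 18 + 38 = $726.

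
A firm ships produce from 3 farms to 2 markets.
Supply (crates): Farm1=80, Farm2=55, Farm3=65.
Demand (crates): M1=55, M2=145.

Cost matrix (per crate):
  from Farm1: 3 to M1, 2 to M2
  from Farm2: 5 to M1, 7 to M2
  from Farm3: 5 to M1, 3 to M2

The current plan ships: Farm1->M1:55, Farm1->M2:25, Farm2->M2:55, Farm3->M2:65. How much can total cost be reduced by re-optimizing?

Current plan cost = 55·3 + 25·2 + 55·7 + 65·3 = 795.
Optimal plan:
  Farm1 to M2: 80 crates
  Farm2 to M1: 55 crates
  Farm3 to M2: 65 crates
Optimal cost = 630.
Saving = 795 − 630 = 165.

165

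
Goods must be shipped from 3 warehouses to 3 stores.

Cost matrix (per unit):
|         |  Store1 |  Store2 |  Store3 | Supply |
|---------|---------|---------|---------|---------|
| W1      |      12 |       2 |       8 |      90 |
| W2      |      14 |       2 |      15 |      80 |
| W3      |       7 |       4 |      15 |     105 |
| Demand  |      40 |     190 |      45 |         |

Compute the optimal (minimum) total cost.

1150

An optimal shipping plan:
  W1→Store2: 45 units
  W1→Store3: 45 units
  W2→Store2: 80 units
  W3→Store1: 40 units
  W3→Store2: 65 units
Total cost = 1150.
(Supply check: W1 ships 90; W2 ships 80; W3 ships 105.)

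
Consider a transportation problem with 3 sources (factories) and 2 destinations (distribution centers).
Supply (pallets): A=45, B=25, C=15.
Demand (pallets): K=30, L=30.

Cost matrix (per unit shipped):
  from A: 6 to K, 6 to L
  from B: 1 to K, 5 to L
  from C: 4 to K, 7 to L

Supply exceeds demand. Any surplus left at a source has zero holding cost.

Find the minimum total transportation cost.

Optimal allocation:
  A–L: 30 pallets
  B–K: 25 pallets
  C–K: 5 pallets
Total cost = 225.
(Supply check: A ships 30; B ships 25; C ships 5.)

225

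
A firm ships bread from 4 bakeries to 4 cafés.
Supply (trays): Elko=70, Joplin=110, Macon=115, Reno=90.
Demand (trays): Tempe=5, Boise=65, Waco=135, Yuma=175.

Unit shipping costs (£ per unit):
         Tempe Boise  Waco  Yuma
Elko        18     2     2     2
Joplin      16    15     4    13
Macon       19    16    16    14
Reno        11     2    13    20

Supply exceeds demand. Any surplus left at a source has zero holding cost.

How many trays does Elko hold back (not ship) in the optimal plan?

0

Minimum-cost shipments:
  Elko→Waco: 5 × £2 = £10
  Elko→Yuma: 65 × £2 = £130
  Joplin→Waco: 110 × £4 = £440
  Macon→Yuma: 110 × £14 = £1540
  Reno→Tempe: 5 × £11 = £55
  Reno→Boise: 65 × £2 = £130
  Reno→Waco: 20 × £13 = £260
Total cost = £2565.
Elko ships 70 of its 70, leaving 0.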